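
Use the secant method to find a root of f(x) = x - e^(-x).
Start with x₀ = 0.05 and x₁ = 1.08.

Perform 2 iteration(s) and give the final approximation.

f(x) = x - e^(-x)
x₀ = 0.05, x₁ = 1.08

Secant formula: x_{n+1} = x_n - f(x_n)(x_n - x_{n-1})/(f(x_n) - f(x_{n-1}))

Iteration 1:
  f(0.050000) = -0.901229
  f(1.080000) = 0.740404
  x_2 = 1.080000 - 0.740404×(1.080000 - 0.050000)/(0.740404 - (-0.901229))
       = 0.615453
Iteration 2:
  f(1.080000) = 0.740404
  f(0.615453) = 0.075056
  x_3 = 0.615453 - 0.075056×(0.615453 - 1.080000)/(0.075056 - 0.740404)
       = 0.563048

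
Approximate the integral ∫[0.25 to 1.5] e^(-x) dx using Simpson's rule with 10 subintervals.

f(x) = e^(-x)
a = 0.25, b = 1.5, n = 10
h = (b - a)/n = 0.125000

Simpson's rule: (h/3)[f(x₀) + 4f(x₁) + 2f(x₂) + ... + f(xₙ)]

x_0 = 0.2500, f(x_0) = 0.778801, coefficient = 1
x_1 = 0.3750, f(x_1) = 0.687289, coefficient = 4
x_2 = 0.5000, f(x_2) = 0.606531, coefficient = 2
x_3 = 0.6250, f(x_3) = 0.535261, coefficient = 4
x_4 = 0.7500, f(x_4) = 0.472367, coefficient = 2
x_5 = 0.8750, f(x_5) = 0.416862, coefficient = 4
x_6 = 1.0000, f(x_6) = 0.367879, coefficient = 2
x_7 = 1.1250, f(x_7) = 0.324652, coefficient = 4
x_8 = 1.2500, f(x_8) = 0.286505, coefficient = 2
x_9 = 1.3750, f(x_9) = 0.252840, coefficient = 4
x_10 = 1.5000, f(x_10) = 0.223130, coefficient = 1

I ≈ (0.125000/3) × 13.336113 = 0.555671
Exact value: 0.555671
Error: 0.000001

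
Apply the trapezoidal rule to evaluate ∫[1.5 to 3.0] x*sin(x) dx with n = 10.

f(x) = x*sin(x)
a = 1.5, b = 3.0, n = 10
h = (b - a)/n = 0.150000

Trapezoidal rule: (h/2)[f(x₀) + 2f(x₁) + 2f(x₂) + ... + f(xₙ)]

x_0 = 1.5000, f(x_0) = 1.496242, coefficient = 1
x_1 = 1.6500, f(x_1) = 1.644827, coefficient = 2
x_2 = 1.8000, f(x_2) = 1.752926, coefficient = 2
x_3 = 1.9500, f(x_3) = 1.811471, coefficient = 2
x_4 = 2.1000, f(x_4) = 1.812740, coefficient = 2
x_5 = 2.2500, f(x_5) = 1.750665, coefficient = 2
x_6 = 2.4000, f(x_6) = 1.621112, coefficient = 2
x_7 = 2.5500, f(x_7) = 1.422093, coefficient = 2
x_8 = 2.7000, f(x_8) = 1.153926, coefficient = 2
x_9 = 2.8500, f(x_9) = 0.819312, coefficient = 2
x_10 = 3.0000, f(x_10) = 0.423360, coefficient = 1

I ≈ (0.150000/2) × 29.497746 = 2.212331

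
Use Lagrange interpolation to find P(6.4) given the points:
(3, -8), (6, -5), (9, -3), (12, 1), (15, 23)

Lagrange interpolation formula:
P(x) = Σ yᵢ × Lᵢ(x)
where Lᵢ(x) = Π_{j≠i} (x - xⱼ)/(xᵢ - xⱼ)

L_0(6.4) = (6.4 - 6)/(3 - 6) × (6.4 - 9)/(3 - 9) × (6.4 - 12)/(3 - 12) × (6.4 - 15)/(3 - 15) = -0.025765
L_1(6.4) = (6.4 - 3)/(6 - 3) × (6.4 - 9)/(6 - 9) × (6.4 - 12)/(6 - 12) × (6.4 - 15)/(6 - 15) = 0.875997
L_2(6.4) = (6.4 - 3)/(9 - 3) × (6.4 - 6)/(9 - 6) × (6.4 - 12)/(9 - 12) × (6.4 - 15)/(9 - 15) = 0.202153
L_3(6.4) = (6.4 - 3)/(12 - 3) × (6.4 - 6)/(12 - 6) × (6.4 - 9)/(12 - 9) × (6.4 - 15)/(12 - 15) = -0.062571
L_4(6.4) = (6.4 - 3)/(15 - 3) × (6.4 - 6)/(15 - 6) × (6.4 - 9)/(15 - 9) × (6.4 - 12)/(15 - 12) = 0.010186

P(6.4) = (-8)×L_0(6.4) + (-5)×L_1(6.4) + (-3)×L_2(6.4) + 1×L_3(6.4) + 23×L_4(6.4)
P(6.4) = -4.608619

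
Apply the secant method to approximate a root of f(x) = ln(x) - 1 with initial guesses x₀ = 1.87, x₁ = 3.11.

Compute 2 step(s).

f(x) = ln(x) - 1
x₀ = 1.87, x₁ = 3.11

Secant formula: x_{n+1} = x_n - f(x_n)(x_n - x_{n-1})/(f(x_n) - f(x_{n-1}))

Iteration 1:
  f(1.870000) = -0.374062
  f(3.110000) = 0.134623
  x_2 = 3.110000 - 0.134623×(3.110000 - 1.870000)/(0.134623 - (-0.374062))
       = 2.781835
Iteration 2:
  f(3.110000) = 0.134623
  f(2.781835) = 0.023111
  x_3 = 2.781835 - 0.023111×(2.781835 - 3.110000)/(0.023111 - 0.134623)
       = 2.713823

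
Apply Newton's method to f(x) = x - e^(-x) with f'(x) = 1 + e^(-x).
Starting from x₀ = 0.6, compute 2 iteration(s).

f(x) = x - e^(-x)
f'(x) = 1 + e^(-x)
x₀ = 0.6

Newton-Raphson formula: x_{n+1} = x_n - f(x_n)/f'(x_n)

Iteration 1:
  f(0.600000) = 0.051188
  f'(0.600000) = 1.548812
  x_1 = 0.600000 - 0.051188/1.548812 = 0.566950
Iteration 2:
  f(0.566950) = -0.000303
  f'(0.566950) = 1.567253
  x_2 = 0.566950 - (-0.000303)/1.567253 = 0.567143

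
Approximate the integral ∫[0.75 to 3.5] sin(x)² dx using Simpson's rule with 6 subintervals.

f(x) = sin(x)²
a = 0.75, b = 3.5, n = 6
h = (b - a)/n = 0.458333

Simpson's rule: (h/3)[f(x₀) + 4f(x₁) + 2f(x₂) + ... + f(xₙ)]

x_0 = 0.7500, f(x_0) = 0.464631, coefficient = 1
x_1 = 1.2083, f(x_1) = 0.874274, coefficient = 4
x_2 = 1.6667, f(x_2) = 0.990837, coefficient = 2
x_3 = 2.1250, f(x_3) = 0.723044, coefficient = 4
x_4 = 2.5833, f(x_4) = 0.280593, coefficient = 2
x_5 = 3.0417, f(x_5) = 0.009952, coefficient = 4
x_6 = 3.5000, f(x_6) = 0.123049, coefficient = 1

I ≈ (0.458333/3) × 9.559621 = 1.460498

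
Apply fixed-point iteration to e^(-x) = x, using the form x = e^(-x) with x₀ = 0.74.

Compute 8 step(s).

Equation: e^(-x) = x
Fixed-point form: x = e^(-x)
x₀ = 0.74

x_1 = g(0.740000) = 0.477114
x_2 = g(0.477114) = 0.620572
x_3 = g(0.620572) = 0.537637
x_4 = g(0.537637) = 0.584127
x_5 = g(0.584127) = 0.557592
x_6 = g(0.557592) = 0.572586
x_7 = g(0.572586) = 0.564065
x_8 = g(0.564065) = 0.568892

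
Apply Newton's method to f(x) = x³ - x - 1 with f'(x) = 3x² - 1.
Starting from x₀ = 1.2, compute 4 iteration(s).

f(x) = x³ - x - 1
f'(x) = 3x² - 1
x₀ = 1.2

Newton-Raphson formula: x_{n+1} = x_n - f(x_n)/f'(x_n)

Iteration 1:
  f(1.200000) = -0.472000
  f'(1.200000) = 3.320000
  x_1 = 1.200000 - (-0.472000)/3.320000 = 1.342169
Iteration 2:
  f(1.342169) = 0.075636
  f'(1.342169) = 4.404250
  x_2 = 1.342169 - 0.075636/4.404250 = 1.324995
Iteration 3:
  f(1.324995) = 0.001182
  f'(1.324995) = 4.266837
  x_3 = 1.324995 - 0.001182/4.266837 = 1.324718
Iteration 4:
  f(1.324718) = 0.000000
  f'(1.324718) = 4.264634
  x_4 = 1.324718 - 0.000000/4.264634 = 1.324718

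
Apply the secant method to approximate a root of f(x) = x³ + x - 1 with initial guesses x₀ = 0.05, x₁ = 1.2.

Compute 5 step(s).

f(x) = x³ + x - 1
x₀ = 0.05, x₁ = 1.2

Secant formula: x_{n+1} = x_n - f(x_n)(x_n - x_{n-1})/(f(x_n) - f(x_{n-1}))

Iteration 1:
  f(0.050000) = -0.949875
  f(1.200000) = 1.928000
  x_2 = 1.200000 - 1.928000×(1.200000 - 0.050000)/(1.928000 - (-0.949875))
       = 0.429570
Iteration 2:
  f(1.200000) = 1.928000
  f(0.429570) = -0.491161
  x_3 = 0.429570 - (-0.491161)×(0.429570 - 1.200000)/(-0.491161 - 1.928000)
       = 0.585990
Iteration 3:
  f(0.429570) = -0.491161
  f(0.585990) = -0.212790
  x_4 = 0.585990 - (-0.212790)×(0.585990 - 0.429570)/(-0.212790 - (-0.491161))
       = 0.705559
Iteration 4:
  f(0.585990) = -0.212790
  f(0.705559) = 0.056796
  x_5 = 0.705559 - 0.056796×(0.705559 - 0.585990)/(0.056796 - (-0.212790))
       = 0.680368
Iteration 5:
  f(0.705559) = 0.056796
  f(0.680368) = -0.004688
  x_6 = 0.680368 - (-0.004688)×(0.680368 - 0.705559)/(-0.004688 - 0.056796)
       = 0.682289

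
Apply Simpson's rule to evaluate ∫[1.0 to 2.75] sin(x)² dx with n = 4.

f(x) = sin(x)²
a = 1.0, b = 2.75, n = 4
h = (b - a)/n = 0.437500

Simpson's rule: (h/3)[f(x₀) + 4f(x₁) + 2f(x₂) + ... + f(xₙ)]

x_0 = 1.0000, f(x_0) = 0.708073, coefficient = 1
x_1 = 1.4375, f(x_1) = 0.982337, coefficient = 4
x_2 = 1.8750, f(x_2) = 0.910280, coefficient = 2
x_3 = 2.3125, f(x_3) = 0.543639, coefficient = 4
x_4 = 2.7500, f(x_4) = 0.145665, coefficient = 1

I ≈ (0.437500/3) × 8.778202 = 1.280154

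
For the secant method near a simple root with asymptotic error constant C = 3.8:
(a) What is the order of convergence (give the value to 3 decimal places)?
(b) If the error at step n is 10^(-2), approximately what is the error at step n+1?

(a) Secant method has superlinear convergence with order φ = (1+√5)/2 ≈ 1.618.
    This means |e_{n+1}| ≈ C|e_n|^1.618.

(b) With |e_n| = 10^(-2) and C = 3.8:
    |e_{n+1}| ≈ 3.8 × (10^(-2))^1.618 = 3.8 × 10^(-3.24)

(a) ≈ 1.618 (golden ratio); (b) |e_{n+1}| ≈ 2.207e-03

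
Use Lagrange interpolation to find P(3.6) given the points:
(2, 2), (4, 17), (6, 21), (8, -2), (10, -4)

Lagrange interpolation formula:
P(x) = Σ yᵢ × Lᵢ(x)
where Lᵢ(x) = Π_{j≠i} (x - xⱼ)/(xᵢ - xⱼ)

L_0(3.6) = (3.6 - 4)/(2 - 4) × (3.6 - 6)/(2 - 6) × (3.6 - 8)/(2 - 8) × (3.6 - 10)/(2 - 10) = 0.070400
L_1(3.6) = (3.6 - 2)/(4 - 2) × (3.6 - 6)/(4 - 6) × (3.6 - 8)/(4 - 8) × (3.6 - 10)/(4 - 10) = 1.126400
L_2(3.6) = (3.6 - 2)/(6 - 2) × (3.6 - 4)/(6 - 4) × (3.6 - 8)/(6 - 8) × (3.6 - 10)/(6 - 10) = -0.281600
L_3(3.6) = (3.6 - 2)/(8 - 2) × (3.6 - 4)/(8 - 4) × (3.6 - 6)/(8 - 6) × (3.6 - 10)/(8 - 10) = 0.102400
L_4(3.6) = (3.6 - 2)/(10 - 2) × (3.6 - 4)/(10 - 4) × (3.6 - 6)/(10 - 6) × (3.6 - 8)/(10 - 8) = -0.017600

P(3.6) = 2×L_0(3.6) + 17×L_1(3.6) + 21×L_2(3.6) + (-2)×L_3(3.6) + (-4)×L_4(3.6)
P(3.6) = 13.241600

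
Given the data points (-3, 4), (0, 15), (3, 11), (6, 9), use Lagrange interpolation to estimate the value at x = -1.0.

Lagrange interpolation formula:
P(x) = Σ yᵢ × Lᵢ(x)
where Lᵢ(x) = Π_{j≠i} (x - xⱼ)/(xᵢ - xⱼ)

L_0(-1.0) = (-1.0 - 0)/(-3 - 0) × (-1.0 - 3)/(-3 - 3) × (-1.0 - 6)/(-3 - 6) = 0.172840
L_1(-1.0) = (-1.0 - (-3))/(0 - (-3)) × (-1.0 - 3)/(0 - 3) × (-1.0 - 6)/(0 - 6) = 1.037037
L_2(-1.0) = (-1.0 - (-3))/(3 - (-3)) × (-1.0 - 0)/(3 - 0) × (-1.0 - 6)/(3 - 6) = -0.259259
L_3(-1.0) = (-1.0 - (-3))/(6 - (-3)) × (-1.0 - 0)/(6 - 0) × (-1.0 - 3)/(6 - 3) = 0.049383

P(-1.0) = 4×L_0(-1.0) + 15×L_1(-1.0) + 11×L_2(-1.0) + 9×L_3(-1.0)
P(-1.0) = 13.839506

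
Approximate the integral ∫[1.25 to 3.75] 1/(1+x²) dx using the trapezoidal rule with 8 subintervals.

f(x) = 1/(1+x²)
a = 1.25, b = 3.75, n = 8
h = (b - a)/n = 0.312500

Trapezoidal rule: (h/2)[f(x₀) + 2f(x₁) + 2f(x₂) + ... + f(xₙ)]

x_0 = 1.2500, f(x_0) = 0.390244, coefficient = 1
x_1 = 1.5625, f(x_1) = 0.290579, coefficient = 2
x_2 = 1.8750, f(x_2) = 0.221453, coefficient = 2
x_3 = 2.1875, f(x_3) = 0.172856, coefficient = 2
x_4 = 2.5000, f(x_4) = 0.137931, coefficient = 2
x_5 = 2.8125, f(x_5) = 0.112231, coefficient = 2
x_6 = 3.1250, f(x_6) = 0.092888, coefficient = 2
x_7 = 3.4375, f(x_7) = 0.078025, coefficient = 2
x_8 = 3.7500, f(x_8) = 0.066390, coefficient = 1

I ≈ (0.312500/2) × 2.668562 = 0.416963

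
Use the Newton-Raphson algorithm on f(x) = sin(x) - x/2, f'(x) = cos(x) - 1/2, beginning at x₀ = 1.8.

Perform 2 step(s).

f(x) = sin(x) - x/2
f'(x) = cos(x) - 1/2
x₀ = 1.8

Newton-Raphson formula: x_{n+1} = x_n - f(x_n)/f'(x_n)

Iteration 1:
  f(1.800000) = 0.073848
  f'(1.800000) = -0.727202
  x_1 = 1.800000 - 0.073848/(-0.727202) = 1.901550
Iteration 2:
  f(1.901550) = -0.004977
  f'(1.901550) = -0.824756
  x_2 = 1.901550 - (-0.004977)/(-0.824756) = 1.895515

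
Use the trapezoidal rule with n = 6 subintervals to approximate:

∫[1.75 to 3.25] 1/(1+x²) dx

f(x) = 1/(1+x²)
a = 1.75, b = 3.25, n = 6
h = (b - a)/n = 0.250000

Trapezoidal rule: (h/2)[f(x₀) + 2f(x₁) + 2f(x₂) + ... + f(xₙ)]

x_0 = 1.7500, f(x_0) = 0.246154, coefficient = 1
x_1 = 2.0000, f(x_1) = 0.200000, coefficient = 2
x_2 = 2.2500, f(x_2) = 0.164948, coefficient = 2
x_3 = 2.5000, f(x_3) = 0.137931, coefficient = 2
x_4 = 2.7500, f(x_4) = 0.116788, coefficient = 2
x_5 = 3.0000, f(x_5) = 0.100000, coefficient = 2
x_6 = 3.2500, f(x_6) = 0.086486, coefficient = 1

I ≈ (0.250000/2) × 1.771976 = 0.221497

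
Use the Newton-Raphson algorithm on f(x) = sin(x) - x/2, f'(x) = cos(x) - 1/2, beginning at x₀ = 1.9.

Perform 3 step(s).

f(x) = sin(x) - x/2
f'(x) = cos(x) - 1/2
x₀ = 1.9

Newton-Raphson formula: x_{n+1} = x_n - f(x_n)/f'(x_n)

Iteration 1:
  f(1.900000) = -0.003700
  f'(1.900000) = -0.823290
  x_1 = 1.900000 - (-0.003700)/(-0.823290) = 1.895506
Iteration 2:
  f(1.895506) = -0.000010
  f'(1.895506) = -0.819034
  x_2 = 1.895506 - (-0.000010)/(-0.819034) = 1.895494
Iteration 3:
  f(1.895494) = 0.000000
  f'(1.895494) = -0.819023
  x_3 = 1.895494 - 0.000000/(-0.819023) = 1.895494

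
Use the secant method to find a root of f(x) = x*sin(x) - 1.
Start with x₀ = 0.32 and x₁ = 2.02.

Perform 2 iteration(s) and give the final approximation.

f(x) = x*sin(x) - 1
x₀ = 0.32, x₁ = 2.02

Secant formula: x_{n+1} = x_n - f(x_n)(x_n - x_{n-1})/(f(x_n) - f(x_{n-1}))

Iteration 1:
  f(0.320000) = -0.899339
  f(2.020000) = 0.819602
  x_2 = 2.020000 - 0.819602×(2.020000 - 0.320000)/(0.819602 - (-0.899339))
       = 1.209429
Iteration 2:
  f(2.020000) = 0.819602
  f(1.209429) = 0.131317
  x_3 = 1.209429 - 0.131317×(1.209429 - 2.020000)/(0.131317 - 0.819602)
       = 1.054781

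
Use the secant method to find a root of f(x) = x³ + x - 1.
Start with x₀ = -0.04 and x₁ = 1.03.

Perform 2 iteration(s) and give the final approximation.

f(x) = x³ + x - 1
x₀ = -0.04, x₁ = 1.03

Secant formula: x_{n+1} = x_n - f(x_n)(x_n - x_{n-1})/(f(x_n) - f(x_{n-1}))

Iteration 1:
  f(-0.040000) = -1.040064
  f(1.030000) = 1.122727
  x_2 = 1.030000 - 1.122727×(1.030000 - (-0.040000))/(1.122727 - (-1.040064))
       = 0.474552
Iteration 2:
  f(1.030000) = 1.122727
  f(0.474552) = -0.418579
  x_3 = 0.474552 - (-0.418579)×(0.474552 - 1.030000)/(-0.418579 - 1.122727)
       = 0.625397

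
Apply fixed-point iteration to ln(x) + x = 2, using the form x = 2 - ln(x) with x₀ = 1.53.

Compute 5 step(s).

Equation: ln(x) + x = 2
Fixed-point form: x = 2 - ln(x)
x₀ = 1.53

x_1 = g(1.530000) = 1.574732
x_2 = g(1.574732) = 1.545915
x_3 = g(1.545915) = 1.564384
x_4 = g(1.564384) = 1.552508
x_5 = g(1.552508) = 1.560128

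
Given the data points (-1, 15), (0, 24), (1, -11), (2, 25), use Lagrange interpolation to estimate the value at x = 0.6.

Lagrange interpolation formula:
P(x) = Σ yᵢ × Lᵢ(x)
where Lᵢ(x) = Π_{j≠i} (x - xⱼ)/(xᵢ - xⱼ)

L_0(0.6) = (0.6 - 0)/(-1 - 0) × (0.6 - 1)/(-1 - 1) × (0.6 - 2)/(-1 - 2) = -0.056000
L_1(0.6) = (0.6 - (-1))/(0 - (-1)) × (0.6 - 1)/(0 - 1) × (0.6 - 2)/(0 - 2) = 0.448000
L_2(0.6) = (0.6 - (-1))/(1 - (-1)) × (0.6 - 0)/(1 - 0) × (0.6 - 2)/(1 - 2) = 0.672000
L_3(0.6) = (0.6 - (-1))/(2 - (-1)) × (0.6 - 0)/(2 - 0) × (0.6 - 1)/(2 - 1) = -0.064000

P(0.6) = 15×L_0(0.6) + 24×L_1(0.6) + (-11)×L_2(0.6) + 25×L_3(0.6)
P(0.6) = 0.920000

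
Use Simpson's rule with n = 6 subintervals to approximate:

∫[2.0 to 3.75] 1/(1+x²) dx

f(x) = 1/(1+x²)
a = 2.0, b = 3.75, n = 6
h = (b - a)/n = 0.291667

Simpson's rule: (h/3)[f(x₀) + 4f(x₁) + 2f(x₂) + ... + f(xₙ)]

x_0 = 2.0000, f(x_0) = 0.200000, coefficient = 1
x_1 = 2.2917, f(x_1) = 0.159956, coefficient = 4
x_2 = 2.5833, f(x_2) = 0.130317, coefficient = 2
x_3 = 2.8750, f(x_3) = 0.107926, coefficient = 4
x_4 = 3.1667, f(x_4) = 0.090680, coefficient = 2
x_5 = 3.4583, f(x_5) = 0.077160, coefficient = 4
x_6 = 3.7500, f(x_6) = 0.066390, coefficient = 1

I ≈ (0.291667/3) × 2.088550 = 0.203053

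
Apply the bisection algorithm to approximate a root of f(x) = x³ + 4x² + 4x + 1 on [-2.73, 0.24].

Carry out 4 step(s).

f(x) = x³ + 4x² + 4x + 1
Initial interval: [-2.73, 0.24]

Iteration 1:
  c_1 = (-2.730000 + 0.240000)/2 = -1.245000
  f(c_1) = f(-1.245000) = 0.290319
  f(a) × f(c) < 0, new interval: [-2.730000, -1.245000]
Iteration 2:
  c_2 = (-2.730000 + (-1.245000))/2 = -1.987500
  f(c_2) = f(-1.987500) = 0.999689
  f(a) × f(c) < 0, new interval: [-2.730000, -1.987500]
Iteration 3:
  c_3 = (-2.730000 + (-1.987500))/2 = -2.358750
  f(c_3) = f(-2.358750) = 0.696425
  f(a) × f(c) < 0, new interval: [-2.730000, -2.358750]
Iteration 4:
  c_4 = (-2.730000 + (-2.358750))/2 = -2.544375
  f(c_4) = f(-2.544375) = 0.245989
  f(a) × f(c) < 0, new interval: [-2.730000, -2.544375]

After 4 iteration(s), the approximation is c_4 = -2.544375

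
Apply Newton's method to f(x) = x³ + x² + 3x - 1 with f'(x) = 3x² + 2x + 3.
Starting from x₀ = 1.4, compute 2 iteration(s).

f(x) = x³ + x² + 3x - 1
f'(x) = 3x² + 2x + 3
x₀ = 1.4

Newton-Raphson formula: x_{n+1} = x_n - f(x_n)/f'(x_n)

Iteration 1:
  f(1.400000) = 7.904000
  f'(1.400000) = 11.680000
  x_1 = 1.400000 - 7.904000/11.680000 = 0.723288
Iteration 2:
  f(0.723288) = 2.071392
  f'(0.723288) = 6.016011
  x_2 = 0.723288 - 2.071392/6.016011 = 0.378974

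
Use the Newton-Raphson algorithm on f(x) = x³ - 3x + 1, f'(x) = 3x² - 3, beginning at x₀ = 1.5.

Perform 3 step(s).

f(x) = x³ - 3x + 1
f'(x) = 3x² - 3
x₀ = 1.5

Newton-Raphson formula: x_{n+1} = x_n - f(x_n)/f'(x_n)

Iteration 1:
  f(1.500000) = -0.125000
  f'(1.500000) = 3.750000
  x_1 = 1.500000 - (-0.125000)/3.750000 = 1.533333
Iteration 2:
  f(1.533333) = 0.005037
  f'(1.533333) = 4.053333
  x_2 = 1.533333 - 0.005037/4.053333 = 1.532091
Iteration 3:
  f(1.532091) = 0.000007
  f'(1.532091) = 4.041905
  x_3 = 1.532091 - 0.000007/4.041905 = 1.532089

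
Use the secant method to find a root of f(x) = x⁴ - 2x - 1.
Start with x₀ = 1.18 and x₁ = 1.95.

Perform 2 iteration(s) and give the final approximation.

f(x) = x⁴ - 2x - 1
x₀ = 1.18, x₁ = 1.95

Secant formula: x_{n+1} = x_n - f(x_n)(x_n - x_{n-1})/(f(x_n) - f(x_{n-1}))

Iteration 1:
  f(1.180000) = -1.421222
  f(1.950000) = 9.559006
  x_2 = 1.950000 - 9.559006×(1.950000 - 1.180000)/(9.559006 - (-1.421222))
       = 1.279665
Iteration 2:
  f(1.950000) = 9.559006
  f(1.279665) = -0.877786
  x_3 = 1.279665 - (-0.877786)×(1.279665 - 1.950000)/(-0.877786 - 9.559006)
       = 1.336043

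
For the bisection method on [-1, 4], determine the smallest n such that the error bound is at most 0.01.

We need (b-a)/2^n ≤ 0.01
(4 - (-1))/2^n ≤ 0.01
5/2^n ≤ 0.01
2^n ≥ 500
n ≥ log₂(500) = 8.97
n ≥ 9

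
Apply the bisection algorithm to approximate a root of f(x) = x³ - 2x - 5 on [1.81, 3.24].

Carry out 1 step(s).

f(x) = x³ - 2x - 5
Initial interval: [1.81, 3.24]

Iteration 1:
  c_1 = (1.810000 + 3.240000)/2 = 2.525000
  f(c_1) = f(2.525000) = 6.048453
  f(a) × f(c) < 0, new interval: [1.810000, 2.525000]

After 1 iteration(s), the approximation is c_1 = 2.525000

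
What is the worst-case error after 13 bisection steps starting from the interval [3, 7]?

Bisection error bound: |error| ≤ (b-a)/2^n
|error| ≤ (7 - 3)/2^13 = 4/2^13
|error| ≤ 0.0004882812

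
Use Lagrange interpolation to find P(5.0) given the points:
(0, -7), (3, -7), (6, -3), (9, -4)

Lagrange interpolation formula:
P(x) = Σ yᵢ × Lᵢ(x)
where Lᵢ(x) = Π_{j≠i} (x - xⱼ)/(xᵢ - xⱼ)

L_0(5.0) = (5.0 - 3)/(0 - 3) × (5.0 - 6)/(0 - 6) × (5.0 - 9)/(0 - 9) = -0.049383
L_1(5.0) = (5.0 - 0)/(3 - 0) × (5.0 - 6)/(3 - 6) × (5.0 - 9)/(3 - 9) = 0.370370
L_2(5.0) = (5.0 - 0)/(6 - 0) × (5.0 - 3)/(6 - 3) × (5.0 - 9)/(6 - 9) = 0.740741
L_3(5.0) = (5.0 - 0)/(9 - 0) × (5.0 - 3)/(9 - 3) × (5.0 - 6)/(9 - 6) = -0.061728

P(5.0) = (-7)×L_0(5.0) + (-7)×L_1(5.0) + (-3)×L_2(5.0) + (-4)×L_3(5.0)
P(5.0) = -4.222222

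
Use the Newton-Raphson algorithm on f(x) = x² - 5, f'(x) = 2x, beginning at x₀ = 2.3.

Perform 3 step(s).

f(x) = x² - 5
f'(x) = 2x
x₀ = 2.3

Newton-Raphson formula: x_{n+1} = x_n - f(x_n)/f'(x_n)

Iteration 1:
  f(2.300000) = 0.290000
  f'(2.300000) = 4.600000
  x_1 = 2.300000 - 0.290000/4.600000 = 2.236957
Iteration 2:
  f(2.236957) = 0.003974
  f'(2.236957) = 4.473913
  x_2 = 2.236957 - 0.003974/4.473913 = 2.236068
Iteration 3:
  f(2.236068) = 0.000001
  f'(2.236068) = 4.472136
  x_3 = 2.236068 - 0.000001/4.472136 = 2.236068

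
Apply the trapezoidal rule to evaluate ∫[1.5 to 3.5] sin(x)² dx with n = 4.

f(x) = sin(x)²
a = 1.5, b = 3.5, n = 4
h = (b - a)/n = 0.500000

Trapezoidal rule: (h/2)[f(x₀) + 2f(x₁) + 2f(x₂) + ... + f(xₙ)]

x_0 = 1.5000, f(x_0) = 0.994996, coefficient = 1
x_1 = 2.0000, f(x_1) = 0.826822, coefficient = 2
x_2 = 2.5000, f(x_2) = 0.358169, coefficient = 2
x_3 = 3.0000, f(x_3) = 0.019915, coefficient = 2
x_4 = 3.5000, f(x_4) = 0.123049, coefficient = 1

I ≈ (0.500000/2) × 3.527856 = 0.881964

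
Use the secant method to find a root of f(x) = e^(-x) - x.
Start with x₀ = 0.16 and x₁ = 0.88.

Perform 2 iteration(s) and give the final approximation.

f(x) = e^(-x) - x
x₀ = 0.16, x₁ = 0.88

Secant formula: x_{n+1} = x_n - f(x_n)(x_n - x_{n-1})/(f(x_n) - f(x_{n-1}))

Iteration 1:
  f(0.160000) = 0.692144
  f(0.880000) = -0.465217
  x_2 = 0.880000 - (-0.465217)×(0.880000 - 0.160000)/(-0.465217 - 0.692144)
       = 0.590586
Iteration 2:
  f(0.880000) = -0.465217
  f(0.590586) = -0.036584
  x_3 = 0.590586 - (-0.036584)×(0.590586 - 0.880000)/(-0.036584 - (-0.465217))
       = 0.565885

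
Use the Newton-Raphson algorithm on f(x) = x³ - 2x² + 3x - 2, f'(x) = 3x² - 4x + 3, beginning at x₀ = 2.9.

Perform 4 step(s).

f(x) = x³ - 2x² + 3x - 2
f'(x) = 3x² - 4x + 3
x₀ = 2.9

Newton-Raphson formula: x_{n+1} = x_n - f(x_n)/f'(x_n)

Iteration 1:
  f(2.900000) = 14.269000
  f'(2.900000) = 16.630000
  x_1 = 2.900000 - 14.269000/16.630000 = 2.041972
Iteration 2:
  f(2.041972) = 4.300927
  f'(2.041972) = 7.341064
  x_2 = 2.041972 - 4.300927/7.341064 = 1.456100
Iteration 3:
  f(1.456100) = 1.215108
  f'(1.456100) = 3.536281
  x_3 = 1.456100 - 1.215108/3.536281 = 1.112488
Iteration 4:
  f(1.112488) = 0.239053
  f'(1.112488) = 2.262937
  x_4 = 1.112488 - 0.239053/2.262937 = 1.006850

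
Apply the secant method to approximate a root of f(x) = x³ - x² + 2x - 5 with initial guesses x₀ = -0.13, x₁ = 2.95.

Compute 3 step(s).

f(x) = x³ - x² + 2x - 5
x₀ = -0.13, x₁ = 2.95

Secant formula: x_{n+1} = x_n - f(x_n)(x_n - x_{n-1})/(f(x_n) - f(x_{n-1}))

Iteration 1:
  f(-0.130000) = -5.279097
  f(2.950000) = 17.869875
  x_2 = 2.950000 - 17.869875×(2.950000 - (-0.130000))/(17.869875 - (-5.279097))
       = 0.572391
Iteration 2:
  f(2.950000) = 17.869875
  f(0.572391) = -3.995317
  x_3 = 0.572391 - (-3.995317)×(0.572391 - 2.950000)/(-3.995317 - 17.869875)
       = 1.006839
Iteration 3:
  f(0.572391) = -3.995317
  f(1.006839) = -2.979389
  x_4 = 1.006839 - (-2.979389)×(1.006839 - 0.572391)/(-2.979389 - (-3.995317))
       = 2.280936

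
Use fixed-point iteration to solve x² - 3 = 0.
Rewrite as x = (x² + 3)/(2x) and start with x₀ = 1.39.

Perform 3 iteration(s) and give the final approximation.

Equation: x² - 3 = 0
Fixed-point form: x = (x² + 3)/(2x)
x₀ = 1.39

x_1 = g(1.390000) = 1.774137
x_2 = g(1.774137) = 1.732550
x_3 = g(1.732550) = 1.732051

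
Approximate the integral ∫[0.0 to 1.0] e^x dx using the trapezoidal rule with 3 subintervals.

f(x) = e^x
a = 0.0, b = 1.0, n = 3
h = (b - a)/n = 0.333333

Trapezoidal rule: (h/2)[f(x₀) + 2f(x₁) + 2f(x₂) + ... + f(xₙ)]

x_0 = 0.0000, f(x_0) = 1.000000, coefficient = 1
x_1 = 0.3333, f(x_1) = 1.395612, coefficient = 2
x_2 = 0.6667, f(x_2) = 1.947734, coefficient = 2
x_3 = 1.0000, f(x_3) = 2.718282, coefficient = 1

I ≈ (0.333333/2) × 10.404975 = 1.734162
Exact value: 1.718282
Error: 0.015881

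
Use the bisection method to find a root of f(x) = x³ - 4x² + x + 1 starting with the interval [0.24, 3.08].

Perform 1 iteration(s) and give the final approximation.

f(x) = x³ - 4x² + x + 1
Initial interval: [0.24, 3.08]

Iteration 1:
  c_1 = (0.240000 + 3.080000)/2 = 1.660000
  f(c_1) = f(1.660000) = -3.788104
  f(a) × f(c) < 0, new interval: [0.240000, 1.660000]

After 1 iteration(s), the approximation is c_1 = 1.660000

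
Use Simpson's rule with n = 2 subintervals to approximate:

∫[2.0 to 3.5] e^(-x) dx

f(x) = e^(-x)
a = 2.0, b = 3.5, n = 2
h = (b - a)/n = 0.750000

Simpson's rule: (h/3)[f(x₀) + 4f(x₁) + 2f(x₂) + ... + f(xₙ)]

x_0 = 2.0000, f(x_0) = 0.135335, coefficient = 1
x_1 = 2.7500, f(x_1) = 0.063928, coefficient = 4
x_2 = 3.5000, f(x_2) = 0.030197, coefficient = 1

I ≈ (0.750000/3) × 0.421244 = 0.105311
Exact value: 0.105138
Error: 0.000173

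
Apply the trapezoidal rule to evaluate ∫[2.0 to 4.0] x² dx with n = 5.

f(x) = x²
a = 2.0, b = 4.0, n = 5
h = (b - a)/n = 0.400000

Trapezoidal rule: (h/2)[f(x₀) + 2f(x₁) + 2f(x₂) + ... + f(xₙ)]

x_0 = 2.0000, f(x_0) = 4.000000, coefficient = 1
x_1 = 2.4000, f(x_1) = 5.760000, coefficient = 2
x_2 = 2.8000, f(x_2) = 7.840000, coefficient = 2
x_3 = 3.2000, f(x_3) = 10.240000, coefficient = 2
x_4 = 3.6000, f(x_4) = 12.960000, coefficient = 2
x_5 = 4.0000, f(x_5) = 16.000000, coefficient = 1

I ≈ (0.400000/2) × 93.600000 = 18.720000
Exact value: 18.666667
Error: 0.053333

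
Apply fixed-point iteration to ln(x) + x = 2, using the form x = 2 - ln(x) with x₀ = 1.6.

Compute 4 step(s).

Equation: ln(x) + x = 2
Fixed-point form: x = 2 - ln(x)
x₀ = 1.6

x_1 = g(1.600000) = 1.529996
x_2 = g(1.529996) = 1.574735
x_3 = g(1.574735) = 1.545913
x_4 = g(1.545913) = 1.564385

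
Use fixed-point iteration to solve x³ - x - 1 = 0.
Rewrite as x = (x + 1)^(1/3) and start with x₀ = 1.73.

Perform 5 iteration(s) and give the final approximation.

Equation: x³ - x - 1 = 0
Fixed-point form: x = (x + 1)^(1/3)
x₀ = 1.73

x_1 = g(1.730000) = 1.397615
x_2 = g(1.397615) = 1.338422
x_3 = g(1.338422) = 1.327316
x_4 = g(1.327316) = 1.325211
x_5 = g(1.325211) = 1.324812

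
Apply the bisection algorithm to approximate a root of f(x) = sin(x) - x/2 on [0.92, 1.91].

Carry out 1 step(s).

f(x) = sin(x) - x/2
Initial interval: [0.92, 1.91]

Iteration 1:
  c_1 = (0.920000 + 1.910000)/2 = 1.415000
  f(c_1) = f(1.415000) = 0.280388
  f(a) × f(c) ≥ 0, new interval: [1.415000, 1.910000]

After 1 iteration(s), the approximation is c_1 = 1.415000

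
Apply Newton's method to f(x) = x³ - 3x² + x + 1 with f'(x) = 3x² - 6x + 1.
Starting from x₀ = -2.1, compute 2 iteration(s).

f(x) = x³ - 3x² + x + 1
f'(x) = 3x² - 6x + 1
x₀ = -2.1

Newton-Raphson formula: x_{n+1} = x_n - f(x_n)/f'(x_n)

Iteration 1:
  f(-2.100000) = -23.591000
  f'(-2.100000) = 26.830000
  x_1 = -2.100000 - (-23.591000)/26.830000 = -1.220723
Iteration 2:
  f(-1.220723) = -6.510296
  f'(-1.220723) = 12.794833
  x_2 = -1.220723 - (-6.510296)/12.794833 = -0.711901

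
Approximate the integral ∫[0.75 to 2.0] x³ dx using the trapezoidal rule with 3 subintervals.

f(x) = x³
a = 0.75, b = 2.0, n = 3
h = (b - a)/n = 0.416667

Trapezoidal rule: (h/2)[f(x₀) + 2f(x₁) + 2f(x₂) + ... + f(xₙ)]

x_0 = 0.7500, f(x_0) = 0.421875, coefficient = 1
x_1 = 1.1667, f(x_1) = 1.587963, coefficient = 2
x_2 = 1.5833, f(x_2) = 3.969329, coefficient = 2
x_3 = 2.0000, f(x_3) = 8.000000, coefficient = 1

I ≈ (0.416667/2) × 19.536458 = 4.070095
Exact value: 3.920898
Error: 0.149197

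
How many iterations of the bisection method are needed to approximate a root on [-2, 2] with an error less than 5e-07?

We need (b-a)/2^n ≤ 5e-07
(2 - (-2))/2^n ≤ 5e-07
4/2^n ≤ 5e-07
2^n ≥ 8000000
n ≥ log₂(8000000) = 22.93
n ≥ 23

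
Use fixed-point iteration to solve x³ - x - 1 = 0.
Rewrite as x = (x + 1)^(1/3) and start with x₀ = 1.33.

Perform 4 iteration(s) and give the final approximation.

Equation: x³ - x - 1 = 0
Fixed-point form: x = (x + 1)^(1/3)
x₀ = 1.33

x_1 = g(1.330000) = 1.325721
x_2 = g(1.325721) = 1.324908
x_3 = g(1.324908) = 1.324754
x_4 = g(1.324754) = 1.324725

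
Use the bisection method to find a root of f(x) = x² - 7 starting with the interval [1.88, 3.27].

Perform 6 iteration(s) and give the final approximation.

f(x) = x² - 7
Initial interval: [1.88, 3.27]

Iteration 1:
  c_1 = (1.880000 + 3.270000)/2 = 2.575000
  f(c_1) = f(2.575000) = -0.369375
  f(a) × f(c) ≥ 0, new interval: [2.575000, 3.270000]
Iteration 2:
  c_2 = (2.575000 + 3.270000)/2 = 2.922500
  f(c_2) = f(2.922500) = 1.541006
  f(a) × f(c) < 0, new interval: [2.575000, 2.922500]
Iteration 3:
  c_3 = (2.575000 + 2.922500)/2 = 2.748750
  f(c_3) = f(2.748750) = 0.555627
  f(a) × f(c) < 0, new interval: [2.575000, 2.748750]
Iteration 4:
  c_4 = (2.575000 + 2.748750)/2 = 2.661875
  f(c_4) = f(2.661875) = 0.085579
  f(a) × f(c) < 0, new interval: [2.575000, 2.661875]
Iteration 5:
  c_5 = (2.575000 + 2.661875)/2 = 2.618438
  f(c_5) = f(2.618438) = -0.143785
  f(a) × f(c) ≥ 0, new interval: [2.618438, 2.661875]
Iteration 6:
  c_6 = (2.618438 + 2.661875)/2 = 2.640156
  f(c_6) = f(2.640156) = -0.029575
  f(a) × f(c) ≥ 0, new interval: [2.640156, 2.661875]

After 6 iteration(s), the approximation is c_6 = 2.640156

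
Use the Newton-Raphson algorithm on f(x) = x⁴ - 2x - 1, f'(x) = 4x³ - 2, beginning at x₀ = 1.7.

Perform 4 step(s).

f(x) = x⁴ - 2x - 1
f'(x) = 4x³ - 2
x₀ = 1.7

Newton-Raphson formula: x_{n+1} = x_n - f(x_n)/f'(x_n)

Iteration 1:
  f(1.700000) = 3.952100
  f'(1.700000) = 17.652000
  x_1 = 1.700000 - 3.952100/17.652000 = 1.476110
Iteration 2:
  f(1.476110) = 0.795392
  f'(1.476110) = 10.865198
  x_2 = 1.476110 - 0.795392/10.865198 = 1.402905
Iteration 3:
  f(1.402905) = 0.067773
  f'(1.402905) = 9.044464
  x_3 = 1.402905 - 0.067773/9.044464 = 1.395412
Iteration 4:
  f(1.395412) = 0.000661
  f'(1.395412) = 8.868432
  x_4 = 1.395412 - 0.000661/8.868432 = 1.395337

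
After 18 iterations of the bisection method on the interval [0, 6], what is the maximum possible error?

Bisection error bound: |error| ≤ (b-a)/2^n
|error| ≤ (6 - 0)/2^18 = 6/2^18
|error| ≤ 0.0000228882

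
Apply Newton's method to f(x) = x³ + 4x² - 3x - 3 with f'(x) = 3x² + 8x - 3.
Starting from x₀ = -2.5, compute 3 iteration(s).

f(x) = x³ + 4x² - 3x - 3
f'(x) = 3x² + 8x - 3
x₀ = -2.5

Newton-Raphson formula: x_{n+1} = x_n - f(x_n)/f'(x_n)

Iteration 1:
  f(-2.500000) = 13.875000
  f'(-2.500000) = -4.250000
  x_1 = -2.500000 - 13.875000/(-4.250000) = 0.764706
Iteration 2:
  f(0.764706) = -2.507836
  f'(0.764706) = 4.871972
  x_2 = 0.764706 - (-2.507836)/4.871972 = 1.279454
Iteration 3:
  f(1.279454) = 1.804112
  f'(1.279454) = 12.146632
  x_3 = 1.279454 - 1.804112/12.146632 = 1.130926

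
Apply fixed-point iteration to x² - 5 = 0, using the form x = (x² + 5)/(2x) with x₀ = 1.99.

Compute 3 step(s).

Equation: x² - 5 = 0
Fixed-point form: x = (x² + 5)/(2x)
x₀ = 1.99

x_1 = g(1.990000) = 2.251281
x_2 = g(2.251281) = 2.236119
x_3 = g(2.236119) = 2.236068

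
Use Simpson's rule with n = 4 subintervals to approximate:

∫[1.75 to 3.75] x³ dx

f(x) = x³
a = 1.75, b = 3.75, n = 4
h = (b - a)/n = 0.500000

Simpson's rule: (h/3)[f(x₀) + 4f(x₁) + 2f(x₂) + ... + f(xₙ)]

x_0 = 1.7500, f(x_0) = 5.359375, coefficient = 1
x_1 = 2.2500, f(x_1) = 11.390625, coefficient = 4
x_2 = 2.7500, f(x_2) = 20.796875, coefficient = 2
x_3 = 3.2500, f(x_3) = 34.328125, coefficient = 4
x_4 = 3.7500, f(x_4) = 52.734375, coefficient = 1

I ≈ (0.500000/3) × 282.562500 = 47.093750
Exact value: 47.093750
Error: 0.000000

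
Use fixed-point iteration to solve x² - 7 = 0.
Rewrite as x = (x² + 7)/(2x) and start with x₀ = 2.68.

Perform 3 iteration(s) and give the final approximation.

Equation: x² - 7 = 0
Fixed-point form: x = (x² + 7)/(2x)
x₀ = 2.68

x_1 = g(2.680000) = 2.645970
x_2 = g(2.645970) = 2.645751
x_3 = g(2.645751) = 2.645751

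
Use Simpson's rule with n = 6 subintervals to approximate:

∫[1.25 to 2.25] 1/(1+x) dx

f(x) = 1/(1+x)
a = 1.25, b = 2.25, n = 6
h = (b - a)/n = 0.166667

Simpson's rule: (h/3)[f(x₀) + 4f(x₁) + 2f(x₂) + ... + f(xₙ)]

x_0 = 1.2500, f(x_0) = 0.444444, coefficient = 1
x_1 = 1.4167, f(x_1) = 0.413793, coefficient = 4
x_2 = 1.5833, f(x_2) = 0.387097, coefficient = 2
x_3 = 1.7500, f(x_3) = 0.363636, coefficient = 4
x_4 = 1.9167, f(x_4) = 0.342857, coefficient = 2
x_5 = 2.0833, f(x_5) = 0.324324, coefficient = 4
x_6 = 2.2500, f(x_6) = 0.307692, coefficient = 1

I ≈ (0.166667/3) × 6.619060 = 0.367726
Exact value: 0.367725
Error: 0.000001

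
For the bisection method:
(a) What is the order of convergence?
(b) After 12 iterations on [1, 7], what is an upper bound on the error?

(a) Bisection has linear (order 1) convergence; the error is halved each step.

(b) Error bound = (b-a)/2^n = (7 - 1)/2^{12}
    = 6/2^{12}

(a) 1 (linear); (b) error ≤ 1.46e-03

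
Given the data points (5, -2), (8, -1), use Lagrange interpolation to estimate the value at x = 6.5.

Lagrange interpolation formula:
P(x) = Σ yᵢ × Lᵢ(x)
where Lᵢ(x) = Π_{j≠i} (x - xⱼ)/(xᵢ - xⱼ)

L_0(6.5) = (6.5 - 8)/(5 - 8) = 0.500000
L_1(6.5) = (6.5 - 5)/(8 - 5) = 0.500000

P(6.5) = (-2)×L_0(6.5) + (-1)×L_1(6.5)
P(6.5) = -1.500000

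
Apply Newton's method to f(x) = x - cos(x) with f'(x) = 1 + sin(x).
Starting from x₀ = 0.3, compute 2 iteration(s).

f(x) = x - cos(x)
f'(x) = 1 + sin(x)
x₀ = 0.3

Newton-Raphson formula: x_{n+1} = x_n - f(x_n)/f'(x_n)

Iteration 1:
  f(0.300000) = -0.655336
  f'(0.300000) = 1.295520
  x_1 = 0.300000 - (-0.655336)/1.295520 = 0.805848
Iteration 2:
  f(0.805848) = 0.113349
  f'(0.805848) = 1.721418
  x_2 = 0.805848 - 0.113349/1.721418 = 0.740002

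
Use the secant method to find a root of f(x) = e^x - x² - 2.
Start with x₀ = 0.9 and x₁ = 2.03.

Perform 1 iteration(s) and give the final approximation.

f(x) = e^x - x² - 2
x₀ = 0.9, x₁ = 2.03

Secant formula: x_{n+1} = x_n - f(x_n)(x_n - x_{n-1})/(f(x_n) - f(x_{n-1}))

Iteration 1:
  f(0.900000) = -0.350397
  f(2.030000) = 1.493186
  x_2 = 2.030000 - 1.493186×(2.030000 - 0.900000)/(1.493186 - (-0.350397))
       = 1.114771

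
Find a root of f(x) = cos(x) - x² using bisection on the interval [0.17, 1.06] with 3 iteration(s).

f(x) = cos(x) - x²
Initial interval: [0.17, 1.06]

Iteration 1:
  c_1 = (0.170000 + 1.060000)/2 = 0.615000
  f(c_1) = f(0.615000) = 0.438548
  f(a) × f(c) ≥ 0, new interval: [0.615000, 1.060000]
Iteration 2:
  c_2 = (0.615000 + 1.060000)/2 = 0.837500
  f(c_2) = f(0.837500) = -0.032084
  f(a) × f(c) < 0, new interval: [0.615000, 0.837500]
Iteration 3:
  c_3 = (0.615000 + 0.837500)/2 = 0.726250
  f(c_3) = f(0.726250) = 0.220231
  f(a) × f(c) ≥ 0, new interval: [0.726250, 0.837500]

After 3 iteration(s), the approximation is c_3 = 0.726250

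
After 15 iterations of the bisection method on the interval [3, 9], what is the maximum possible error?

Bisection error bound: |error| ≤ (b-a)/2^n
|error| ≤ (9 - 3)/2^15 = 6/2^15
|error| ≤ 0.0001831055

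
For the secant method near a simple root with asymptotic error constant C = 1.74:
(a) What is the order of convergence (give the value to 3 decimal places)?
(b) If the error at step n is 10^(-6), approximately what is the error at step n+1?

(a) Secant method has superlinear convergence with order φ = (1+√5)/2 ≈ 1.618.
    This means |e_{n+1}| ≈ C|e_n|^1.618.

(b) With |e_n| = 10^(-6) and C = 1.74:
    |e_{n+1}| ≈ 1.74 × (10^(-6))^1.618 = 1.74 × 10^(-9.71)

(a) ≈ 1.618 (golden ratio); (b) |e_{n+1}| ≈ 3.407e-10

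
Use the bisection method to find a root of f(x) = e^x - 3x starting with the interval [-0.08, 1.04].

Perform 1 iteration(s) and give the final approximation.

f(x) = e^x - 3x
Initial interval: [-0.08, 1.04]

Iteration 1:
  c_1 = (-0.080000 + 1.040000)/2 = 0.480000
  f(c_1) = f(0.480000) = 0.176074
  f(a) × f(c) ≥ 0, new interval: [0.480000, 1.040000]

After 1 iteration(s), the approximation is c_1 = 0.480000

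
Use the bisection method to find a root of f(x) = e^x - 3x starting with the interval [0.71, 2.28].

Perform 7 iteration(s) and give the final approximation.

f(x) = e^x - 3x
Initial interval: [0.71, 2.28]

Iteration 1:
  c_1 = (0.710000 + 2.280000)/2 = 1.495000
  f(c_1) = f(1.495000) = -0.025663
  f(a) × f(c) ≥ 0, new interval: [1.495000, 2.280000]
Iteration 2:
  c_2 = (1.495000 + 2.280000)/2 = 1.887500
  f(c_2) = f(1.887500) = 0.940341
  f(a) × f(c) < 0, new interval: [1.495000, 1.887500]
Iteration 3:
  c_3 = (1.495000 + 1.887500)/2 = 1.691250
  f(c_3) = f(1.691250) = 0.352509
  f(a) × f(c) < 0, new interval: [1.495000, 1.691250]
Iteration 4:
  c_4 = (1.495000 + 1.691250)/2 = 1.593125
  f(c_4) = f(1.593125) = 0.139722
  f(a) × f(c) < 0, new interval: [1.495000, 1.593125]
Iteration 5:
  c_5 = (1.495000 + 1.593125)/2 = 1.544062
  f(c_5) = f(1.544062) = 0.051391
  f(a) × f(c) < 0, new interval: [1.495000, 1.544062]
Iteration 6:
  c_6 = (1.495000 + 1.544062)/2 = 1.519531
  f(c_6) = f(1.519531) = 0.011489
  f(a) × f(c) < 0, new interval: [1.495000, 1.519531]
Iteration 7:
  c_7 = (1.495000 + 1.519531)/2 = 1.507266
  f(c_7) = f(1.507266) = -0.007427
  f(a) × f(c) ≥ 0, new interval: [1.507266, 1.519531]

After 7 iteration(s), the approximation is c_7 = 1.507266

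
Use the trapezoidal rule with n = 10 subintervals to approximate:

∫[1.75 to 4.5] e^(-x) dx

f(x) = e^(-x)
a = 1.75, b = 4.5, n = 10
h = (b - a)/n = 0.275000

Trapezoidal rule: (h/2)[f(x₀) + 2f(x₁) + 2f(x₂) + ... + f(xₙ)]

x_0 = 1.7500, f(x_0) = 0.173774, coefficient = 1
x_1 = 2.0250, f(x_1) = 0.131994, coefficient = 2
x_2 = 2.3000, f(x_2) = 0.100259, coefficient = 2
x_3 = 2.5750, f(x_3) = 0.076154, coefficient = 2
x_4 = 2.8500, f(x_4) = 0.057844, coefficient = 2
x_5 = 3.1250, f(x_5) = 0.043937, coefficient = 2
x_6 = 3.4000, f(x_6) = 0.033373, coefficient = 2
x_7 = 3.6750, f(x_7) = 0.025349, coefficient = 2
x_8 = 3.9500, f(x_8) = 0.019255, coefficient = 2
x_9 = 4.2250, f(x_9) = 0.014625, coefficient = 2
x_10 = 4.5000, f(x_10) = 0.011109, coefficient = 1

I ≈ (0.275000/2) × 1.190464 = 0.163689
Exact value: 0.162665
Error: 0.001024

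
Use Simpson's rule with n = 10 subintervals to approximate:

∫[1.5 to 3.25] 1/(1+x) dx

f(x) = 1/(1+x)
a = 1.5, b = 3.25, n = 10
h = (b - a)/n = 0.175000

Simpson's rule: (h/3)[f(x₀) + 4f(x₁) + 2f(x₂) + ... + f(xₙ)]

x_0 = 1.5000, f(x_0) = 0.400000, coefficient = 1
x_1 = 1.6750, f(x_1) = 0.373832, coefficient = 4
x_2 = 1.8500, f(x_2) = 0.350877, coefficient = 2
x_3 = 2.0250, f(x_3) = 0.330579, coefficient = 4
x_4 = 2.2000, f(x_4) = 0.312500, coefficient = 2
x_5 = 2.3750, f(x_5) = 0.296296, coefficient = 4
x_6 = 2.5500, f(x_6) = 0.281690, coefficient = 2
x_7 = 2.7250, f(x_7) = 0.268456, coefficient = 4
x_8 = 2.9000, f(x_8) = 0.256410, coefficient = 2
x_9 = 3.0750, f(x_9) = 0.245399, coefficient = 4
x_10 = 3.2500, f(x_10) = 0.235294, coefficient = 1

I ≈ (0.175000/3) × 9.096496 = 0.530629
Exact value: 0.530628
Error: 0.000001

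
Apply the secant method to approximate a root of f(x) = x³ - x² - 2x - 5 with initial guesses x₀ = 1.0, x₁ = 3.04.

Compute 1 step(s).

f(x) = x³ - x² - 2x - 5
x₀ = 1.0, x₁ = 3.04

Secant formula: x_{n+1} = x_n - f(x_n)(x_n - x_{n-1})/(f(x_n) - f(x_{n-1}))

Iteration 1:
  f(1.000000) = -7.000000
  f(3.040000) = 7.772864
  x_2 = 3.040000 - 7.772864×(3.040000 - 1.000000)/(7.772864 - (-7.000000))
       = 1.966637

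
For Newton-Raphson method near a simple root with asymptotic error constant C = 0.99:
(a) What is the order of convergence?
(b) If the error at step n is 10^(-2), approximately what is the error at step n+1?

(a) Newton-Raphson has quadratic (order 2) convergence near simple roots.
    This means |e_{n+1}| ≈ C|e_n|².

(b) With |e_n| = 10^(-2) and C = 0.99:
    |e_{n+1}| ≈ 0.99 × (10^(-2))² = 0.99 × 10^(-4)

(a) 2 (quadratic); (b) |e_{n+1}| ≈ 9.900e-05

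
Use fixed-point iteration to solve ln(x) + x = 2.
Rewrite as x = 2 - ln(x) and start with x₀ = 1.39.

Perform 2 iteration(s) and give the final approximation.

Equation: ln(x) + x = 2
Fixed-point form: x = 2 - ln(x)
x₀ = 1.39

x_1 = g(1.390000) = 1.670696
x_2 = g(1.670696) = 1.486760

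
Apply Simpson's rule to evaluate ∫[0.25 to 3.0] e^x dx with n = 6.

f(x) = e^x
a = 0.25, b = 3.0, n = 6
h = (b - a)/n = 0.458333

Simpson's rule: (h/3)[f(x₀) + 4f(x₁) + 2f(x₂) + ... + f(xₙ)]

x_0 = 0.2500, f(x_0) = 1.284025, coefficient = 1
x_1 = 0.7083, f(x_1) = 2.030604, coefficient = 4
x_2 = 1.1667, f(x_2) = 3.211271, coefficient = 2
x_3 = 1.6250, f(x_3) = 5.078419, coefficient = 4
x_4 = 2.0833, f(x_4) = 8.031195, coefficient = 2
x_5 = 2.5417, f(x_5) = 12.700821, coefficient = 4
x_6 = 3.0000, f(x_6) = 20.085537, coefficient = 1

I ≈ (0.458333/3) × 123.093871 = 18.806008
Exact value: 18.801512
Error: 0.004497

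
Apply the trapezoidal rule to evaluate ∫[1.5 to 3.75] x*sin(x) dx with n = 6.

f(x) = x*sin(x)
a = 1.5, b = 3.75, n = 6
h = (b - a)/n = 0.375000

Trapezoidal rule: (h/2)[f(x₀) + 2f(x₁) + 2f(x₂) + ... + f(xₙ)]

x_0 = 1.5000, f(x_0) = 1.496242, coefficient = 1
x_1 = 1.8750, f(x_1) = 1.788911, coefficient = 2
x_2 = 2.2500, f(x_2) = 1.750665, coefficient = 2
x_3 = 2.6250, f(x_3) = 1.296541, coefficient = 2
x_4 = 3.0000, f(x_4) = 0.423360, coefficient = 2
x_5 = 3.3750, f(x_5) = -0.780617, coefficient = 2
x_6 = 3.7500, f(x_6) = -2.143355, coefficient = 1

I ≈ (0.375000/2) × 8.310607 = 1.558239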